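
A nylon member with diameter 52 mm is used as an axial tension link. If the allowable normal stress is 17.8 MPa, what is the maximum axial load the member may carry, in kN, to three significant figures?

37.8 kN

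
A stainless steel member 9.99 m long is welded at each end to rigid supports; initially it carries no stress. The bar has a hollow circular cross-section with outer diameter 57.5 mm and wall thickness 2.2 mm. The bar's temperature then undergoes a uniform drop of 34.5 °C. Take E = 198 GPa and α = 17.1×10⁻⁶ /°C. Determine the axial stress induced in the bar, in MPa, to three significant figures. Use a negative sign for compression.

117 MPa

Free thermal expansion αLΔT = 17.1e-6 · 9990 · -34.5 = -5.894 mm.
The walls impose strain ε = −(-5.894)/9990 = 5.8995e-04; σ = Eε = 198000 · 5.8995e-04 = 116.8 MPa.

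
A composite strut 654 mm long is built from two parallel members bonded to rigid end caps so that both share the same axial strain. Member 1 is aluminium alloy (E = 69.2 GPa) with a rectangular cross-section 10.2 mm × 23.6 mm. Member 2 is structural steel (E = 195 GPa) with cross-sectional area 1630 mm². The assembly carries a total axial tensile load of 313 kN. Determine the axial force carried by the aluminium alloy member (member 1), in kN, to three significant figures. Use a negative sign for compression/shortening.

A_1 = 240.7 mm².
Equal strain + equilibrium ⇒ each member carries load in proportion to AE: A₁E₁ = 16660000 N, A₂E₂ = 317800000 N, ΣAE = 334500000 N.
F₁ = P·A₁E₁/ΣAE = 313000·16660000/334500000 = 15590 N.

15.6 kN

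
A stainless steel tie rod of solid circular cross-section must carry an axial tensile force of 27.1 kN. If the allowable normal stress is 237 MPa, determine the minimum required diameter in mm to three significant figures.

12.1 mm

Required area A ≥ P/σ_allow = 27100/237 = 114.3 mm².
For a solid circular section, d ≥ √(4A/π) = 12.07 mm.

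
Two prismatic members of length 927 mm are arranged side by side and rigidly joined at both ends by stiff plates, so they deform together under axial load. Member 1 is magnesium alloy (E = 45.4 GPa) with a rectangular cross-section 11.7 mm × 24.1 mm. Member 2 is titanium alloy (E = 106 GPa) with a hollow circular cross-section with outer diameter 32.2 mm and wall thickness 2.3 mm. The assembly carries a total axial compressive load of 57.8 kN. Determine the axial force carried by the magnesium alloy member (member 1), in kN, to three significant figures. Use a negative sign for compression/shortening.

A_1 = 282 mm².
A_2 = 216 mm².
Equal strain + equilibrium ⇒ each member carries load in proportion to AE: A₁E₁ = 12800000 N, A₂E₂ = 22900000 N, ΣAE = 35700000 N.
F₁ = P·A₁E₁/ΣAE = -57800·12800000/35700000 = -20720 N.

-20.7 kN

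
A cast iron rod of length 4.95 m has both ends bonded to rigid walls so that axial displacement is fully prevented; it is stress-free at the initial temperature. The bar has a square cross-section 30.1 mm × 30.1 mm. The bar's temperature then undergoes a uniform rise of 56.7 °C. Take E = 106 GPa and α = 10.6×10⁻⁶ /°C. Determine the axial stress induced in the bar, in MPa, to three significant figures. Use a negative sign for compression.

-63.7 MPa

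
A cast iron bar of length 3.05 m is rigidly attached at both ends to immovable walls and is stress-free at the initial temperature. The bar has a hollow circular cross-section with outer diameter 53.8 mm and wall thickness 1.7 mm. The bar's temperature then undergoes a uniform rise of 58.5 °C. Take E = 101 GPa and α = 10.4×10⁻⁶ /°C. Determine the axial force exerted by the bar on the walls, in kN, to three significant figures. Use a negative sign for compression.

Free thermal expansion αLΔT = 10.4e-6 · 3050 · 58.5 = 1.856 mm.
The walls impose strain ε = −(1.856)/3050 = -6.0840e-04; σ = Eε = 101000 · -6.0840e-04 = -61.45 MPa.
Wall reaction R = σ·A = -61.45·278.3 = -17100 N = -17.1 kN.

-17.1 kN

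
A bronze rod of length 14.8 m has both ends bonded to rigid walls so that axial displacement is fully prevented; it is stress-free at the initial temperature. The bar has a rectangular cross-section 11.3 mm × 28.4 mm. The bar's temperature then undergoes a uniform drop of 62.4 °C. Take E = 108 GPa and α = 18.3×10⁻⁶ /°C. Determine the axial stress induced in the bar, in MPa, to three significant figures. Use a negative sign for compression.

123 MPa

Free thermal expansion αLΔT = 18.3e-6 · 14800 · -62.4 = -16.9 mm.
The walls impose strain ε = −(-16.9)/14800 = 1.1419e-03; σ = Eε = 108000 · 1.1419e-03 = 123.3 MPa.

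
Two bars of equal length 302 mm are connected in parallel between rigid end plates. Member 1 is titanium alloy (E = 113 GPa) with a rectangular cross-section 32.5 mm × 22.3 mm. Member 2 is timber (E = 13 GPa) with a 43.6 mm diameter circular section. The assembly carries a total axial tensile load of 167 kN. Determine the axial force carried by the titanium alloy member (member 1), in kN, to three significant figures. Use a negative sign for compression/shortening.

135 kN

A_1 = 724.8 mm².
A_2 = 1493 mm².
Equal strain + equilibrium ⇒ each member carries load in proportion to AE: A₁E₁ = 81900000 N, A₂E₂ = 19410000 N, ΣAE = 101300000 N.
F₁ = P·A₁E₁/ΣAE = 167000·81900000/101300000 = 135000 N.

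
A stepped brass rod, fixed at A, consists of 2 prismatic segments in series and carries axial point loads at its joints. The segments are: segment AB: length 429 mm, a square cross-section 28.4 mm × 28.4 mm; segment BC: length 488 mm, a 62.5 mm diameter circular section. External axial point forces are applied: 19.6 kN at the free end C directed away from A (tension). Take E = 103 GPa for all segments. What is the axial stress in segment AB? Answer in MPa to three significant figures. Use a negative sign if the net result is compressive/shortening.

Internal axial forces (sectioning from the free end, tension +): N_BC = 19.6 kN, N_AB = 19.6 kN.
A_AB = 806.6 mm².
σ_AB = N_AB/A_AB = 19600/806.6 = 24.3 MPa.

24.3 MPa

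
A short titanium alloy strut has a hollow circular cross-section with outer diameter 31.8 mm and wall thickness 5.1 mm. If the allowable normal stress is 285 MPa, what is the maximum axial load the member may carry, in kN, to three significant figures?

122 kN

A = 427.8 mm².
P_max = σ_allow · A = 285 · 427.8 = 121900 N = 121.9 kN.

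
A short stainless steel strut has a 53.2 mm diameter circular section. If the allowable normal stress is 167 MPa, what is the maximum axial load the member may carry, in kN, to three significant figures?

A = 2223 mm².
P_max = σ_allow · A = 167 · 2223 = 371200 N = 371.2 kN.

371 kN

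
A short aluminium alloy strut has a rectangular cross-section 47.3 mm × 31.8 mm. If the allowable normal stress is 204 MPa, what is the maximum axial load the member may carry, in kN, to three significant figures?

307 kN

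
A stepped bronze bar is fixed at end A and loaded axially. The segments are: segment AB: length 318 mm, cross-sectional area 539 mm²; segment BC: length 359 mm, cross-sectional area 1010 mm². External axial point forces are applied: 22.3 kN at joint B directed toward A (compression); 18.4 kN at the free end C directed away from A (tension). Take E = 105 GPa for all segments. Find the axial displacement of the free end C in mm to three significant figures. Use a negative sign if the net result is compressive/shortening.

Internal axial forces (sectioning from the free end, tension +): N_BC = 18.4 kN, N_AB = -3.9 kN.
δ_AB = -3900·318/(539·105000) = -0.02191 mm
δ_BC = 18400·359/(1010·105000) = 0.06229 mm
δ = Σδ_i = 0.04037 mm.

0.0404 mm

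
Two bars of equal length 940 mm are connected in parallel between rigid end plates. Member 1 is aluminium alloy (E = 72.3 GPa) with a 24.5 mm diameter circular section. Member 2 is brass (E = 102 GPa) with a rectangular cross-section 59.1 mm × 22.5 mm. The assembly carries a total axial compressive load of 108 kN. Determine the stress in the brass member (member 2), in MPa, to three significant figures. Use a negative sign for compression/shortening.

A_1 = 471.4 mm².
A_2 = 1330 mm².
Equal strain + equilibrium ⇒ each member carries load in proportion to AE: A₁E₁ = 34080000 N, A₂E₂ = 135600000 N, ΣAE = 169700000 N.
σ₂ = P·E₂/ΣAE = -108000·102000/169700000 = -64.91 MPa.

-64.9 MPa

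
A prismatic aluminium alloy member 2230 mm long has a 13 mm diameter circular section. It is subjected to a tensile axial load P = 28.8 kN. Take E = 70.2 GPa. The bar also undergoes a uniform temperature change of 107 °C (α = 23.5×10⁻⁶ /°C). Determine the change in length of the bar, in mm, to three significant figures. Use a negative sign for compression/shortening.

12.5 mm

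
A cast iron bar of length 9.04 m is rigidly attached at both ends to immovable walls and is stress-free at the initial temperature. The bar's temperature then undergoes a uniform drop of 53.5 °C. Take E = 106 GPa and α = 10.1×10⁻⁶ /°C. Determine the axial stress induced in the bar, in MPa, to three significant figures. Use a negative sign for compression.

Free thermal expansion αLΔT = 10.1e-6 · 9040 · -53.5 = -4.885 mm.
The walls impose strain ε = −(-4.885)/9040 = 5.4035e-04; σ = Eε = 106000 · 5.4035e-04 = 57.28 MPa.

57.3 MPa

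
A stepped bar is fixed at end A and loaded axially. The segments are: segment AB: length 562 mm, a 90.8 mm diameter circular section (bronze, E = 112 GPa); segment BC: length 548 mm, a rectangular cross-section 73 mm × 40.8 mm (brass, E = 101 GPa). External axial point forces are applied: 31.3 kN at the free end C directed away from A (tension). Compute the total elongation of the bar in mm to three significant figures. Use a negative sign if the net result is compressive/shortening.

0.0813 mm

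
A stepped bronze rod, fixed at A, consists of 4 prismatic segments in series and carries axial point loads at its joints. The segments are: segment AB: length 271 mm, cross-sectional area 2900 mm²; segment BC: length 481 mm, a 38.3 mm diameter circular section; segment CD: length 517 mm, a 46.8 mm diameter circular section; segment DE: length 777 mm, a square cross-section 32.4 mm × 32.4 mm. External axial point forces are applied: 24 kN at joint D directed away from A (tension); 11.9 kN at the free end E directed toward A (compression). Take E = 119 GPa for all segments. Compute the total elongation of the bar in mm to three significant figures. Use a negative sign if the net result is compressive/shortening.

Internal axial forces (sectioning from the free end, tension +): N_DE = -11.9 kN, N_CD = 12.1 kN, N_BC = 12.1 kN, N_AB = 12.1 kN.
A_BC = 1152 mm².
A_CD = 1720 mm².
A_DE = 1050 mm².
δ_AB = 12100·271/(2900·119000) = 0.009502 mm
δ_BC = 12100·481/(1152·119000) = 0.04245 mm
δ_CD = 12100·517/(1720·119000) = 0.03056 mm
δ_DE = -11900·777/(1050·119000) = -0.07402 mm
δ = Σδ_i = 0.008496 mm.

0.00850 mm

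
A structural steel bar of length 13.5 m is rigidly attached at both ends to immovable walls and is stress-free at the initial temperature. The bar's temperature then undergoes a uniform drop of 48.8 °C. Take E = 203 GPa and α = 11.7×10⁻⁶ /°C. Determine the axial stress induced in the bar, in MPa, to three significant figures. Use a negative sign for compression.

Free thermal expansion αLΔT = 11.7e-6 · 13500 · -48.8 = -7.708 mm.
The walls impose strain ε = −(-7.708)/13500 = 5.7096e-04; σ = Eε = 203000 · 5.7096e-04 = 115.9 MPa.

116 MPa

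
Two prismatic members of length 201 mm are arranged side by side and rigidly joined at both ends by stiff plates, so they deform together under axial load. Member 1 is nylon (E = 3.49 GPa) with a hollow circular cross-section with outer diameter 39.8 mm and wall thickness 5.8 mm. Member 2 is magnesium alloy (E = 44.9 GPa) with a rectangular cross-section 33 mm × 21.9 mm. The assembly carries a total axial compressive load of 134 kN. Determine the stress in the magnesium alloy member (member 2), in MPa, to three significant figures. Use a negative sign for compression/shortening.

-174 MPa

A_1 = 619.5 mm².
A_2 = 722.7 mm².
Equal strain + equilibrium ⇒ each member carries load in proportion to AE: A₁E₁ = 2162000 N, A₂E₂ = 32450000 N, ΣAE = 34610000 N.
σ₂ = P·E₂/ΣAE = -134000·44900/34610000 = -173.8 MPa.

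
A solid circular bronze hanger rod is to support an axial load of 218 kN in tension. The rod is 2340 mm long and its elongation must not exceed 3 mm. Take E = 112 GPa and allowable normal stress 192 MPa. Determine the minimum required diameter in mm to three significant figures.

44.0 mm

Required area A ≥ P/σ_allow = 218000/192 = 1135 mm².
For a solid circular section, d ≥ √(4A/π) = 38.02 mm.
Elongation limit: A ≥ PL/(Eδ_allow) = 218000·2340/(112000·3) = 1518 mm² ⇒ d ≥ 43.97 mm.
The elongation limit governs.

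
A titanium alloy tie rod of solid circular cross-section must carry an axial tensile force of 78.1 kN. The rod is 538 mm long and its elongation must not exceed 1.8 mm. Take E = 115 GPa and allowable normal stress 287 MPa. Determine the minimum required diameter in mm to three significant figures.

Required area A ≥ P/σ_allow = 78100/287 = 272.1 mm².
For a solid circular section, d ≥ √(4A/π) = 18.61 mm.
Elongation limit: A ≥ PL/(Eδ_allow) = 78100·538/(115000·1.8) = 203 mm² ⇒ d ≥ 16.08 mm.
The stress limit governs.

18.6 mm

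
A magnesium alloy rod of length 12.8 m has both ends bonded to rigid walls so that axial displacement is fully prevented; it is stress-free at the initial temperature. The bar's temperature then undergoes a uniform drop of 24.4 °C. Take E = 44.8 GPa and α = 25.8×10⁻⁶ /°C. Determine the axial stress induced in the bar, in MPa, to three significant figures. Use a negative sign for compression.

28.2 MPa

Free thermal expansion αLΔT = 25.8e-6 · 12800 · -24.4 = -8.058 mm.
The walls impose strain ε = −(-8.058)/12800 = 6.2952e-04; σ = Eε = 44800 · 6.2952e-04 = 28.2 MPa.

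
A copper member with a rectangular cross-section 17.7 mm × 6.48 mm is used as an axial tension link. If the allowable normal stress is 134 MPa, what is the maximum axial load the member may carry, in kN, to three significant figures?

A = 114.7 mm².
P_max = σ_allow · A = 134 · 114.7 = 15370 N = 15.37 kN.

15.4 kN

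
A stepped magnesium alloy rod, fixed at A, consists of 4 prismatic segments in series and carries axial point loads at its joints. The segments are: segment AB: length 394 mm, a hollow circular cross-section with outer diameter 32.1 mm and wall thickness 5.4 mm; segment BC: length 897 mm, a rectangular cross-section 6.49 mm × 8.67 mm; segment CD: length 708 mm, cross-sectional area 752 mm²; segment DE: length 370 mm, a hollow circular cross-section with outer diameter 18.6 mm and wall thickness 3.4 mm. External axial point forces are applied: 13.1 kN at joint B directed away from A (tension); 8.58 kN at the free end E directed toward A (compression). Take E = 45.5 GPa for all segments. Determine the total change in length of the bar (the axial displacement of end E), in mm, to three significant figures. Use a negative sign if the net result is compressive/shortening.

Internal axial forces (sectioning from the free end, tension +): N_DE = -8.58 kN, N_CD = -8.58 kN, N_BC = -8.58 kN, N_AB = 4.52 kN.
A_AB = 453 mm².
A_BC = 56.27 mm².
A_DE = 162.4 mm².
δ_AB = 4520·394/(453·45500) = 0.08641 mm
δ_BC = -8580·897/(56.27·45500) = -3.006 mm
δ_CD = -8580·708/(752·45500) = -0.1775 mm
δ_DE = -8580·370/(162.4·45500) = -0.4297 mm
δ = Σδ_i = -3.527 mm.

-3.53 mm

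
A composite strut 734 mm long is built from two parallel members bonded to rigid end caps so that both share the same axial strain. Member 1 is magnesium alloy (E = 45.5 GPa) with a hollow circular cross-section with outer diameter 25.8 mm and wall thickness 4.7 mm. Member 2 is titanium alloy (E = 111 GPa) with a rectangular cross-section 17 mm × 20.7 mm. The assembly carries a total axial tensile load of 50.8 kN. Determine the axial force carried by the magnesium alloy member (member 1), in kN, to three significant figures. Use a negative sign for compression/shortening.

13.5 kN

A_1 = 311.6 mm².
A_2 = 351.9 mm².
Equal strain + equilibrium ⇒ each member carries load in proportion to AE: A₁E₁ = 14180000 N, A₂E₂ = 39060000 N, ΣAE = 53240000 N.
F₁ = P·A₁E₁/ΣAE = 50800·14180000/53240000 = 13530 N.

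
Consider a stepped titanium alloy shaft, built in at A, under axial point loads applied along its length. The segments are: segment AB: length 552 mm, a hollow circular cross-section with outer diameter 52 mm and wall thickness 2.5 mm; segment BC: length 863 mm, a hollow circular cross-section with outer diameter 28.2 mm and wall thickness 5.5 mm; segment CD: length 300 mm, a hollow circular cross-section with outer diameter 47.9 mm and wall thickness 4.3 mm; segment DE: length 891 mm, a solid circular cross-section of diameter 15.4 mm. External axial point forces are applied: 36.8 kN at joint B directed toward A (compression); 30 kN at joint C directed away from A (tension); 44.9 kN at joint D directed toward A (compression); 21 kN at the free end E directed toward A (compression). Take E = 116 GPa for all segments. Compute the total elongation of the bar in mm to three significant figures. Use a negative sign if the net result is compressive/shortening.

-2.73 mm

Internal axial forces (sectioning from the free end, tension +): N_DE = -21 kN, N_CD = -65.9 kN, N_BC = -35.9 kN, N_AB = -72.7 kN.
A_AB = 388.8 mm².
A_BC = 392.2 mm².
A_CD = 589 mm².
A_DE = 186.3 mm².
δ_AB = -72700·552/(388.8·116000) = -0.8899 mm
δ_BC = -35900·863/(392.2·116000) = -0.6809 mm
δ_CD = -65900·300/(589·116000) = -0.2894 mm
δ_DE = -21000·891/(186.3·116000) = -0.866 mm
δ = Σδ_i = -2.726 mm.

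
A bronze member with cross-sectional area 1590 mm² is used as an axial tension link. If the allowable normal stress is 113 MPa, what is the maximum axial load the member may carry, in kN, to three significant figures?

P_max = σ_allow · A = 113 · 1590 = 179700 N = 179.7 kN.

180 kN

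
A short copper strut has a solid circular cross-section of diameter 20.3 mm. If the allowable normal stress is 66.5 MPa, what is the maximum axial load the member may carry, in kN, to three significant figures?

21.5 kN

A = 323.7 mm².
P_max = σ_allow · A = 66.5 · 323.7 = 21520 N = 21.52 kN.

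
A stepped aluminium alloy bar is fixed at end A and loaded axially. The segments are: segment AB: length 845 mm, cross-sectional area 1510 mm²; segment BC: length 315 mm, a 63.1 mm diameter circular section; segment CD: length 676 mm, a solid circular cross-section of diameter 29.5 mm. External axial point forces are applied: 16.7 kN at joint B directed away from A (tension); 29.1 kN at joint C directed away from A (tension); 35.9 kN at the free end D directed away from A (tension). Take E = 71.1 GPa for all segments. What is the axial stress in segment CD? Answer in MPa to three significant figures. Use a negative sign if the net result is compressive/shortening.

Internal axial forces (sectioning from the free end, tension +): N_CD = 35.9 kN, N_BC = 65 kN, N_AB = 81.7 kN.
A_CD = 683.5 mm².
σ_CD = N_CD/A_CD = 35900/683.5 = 52.52 MPa.

52.5 MPa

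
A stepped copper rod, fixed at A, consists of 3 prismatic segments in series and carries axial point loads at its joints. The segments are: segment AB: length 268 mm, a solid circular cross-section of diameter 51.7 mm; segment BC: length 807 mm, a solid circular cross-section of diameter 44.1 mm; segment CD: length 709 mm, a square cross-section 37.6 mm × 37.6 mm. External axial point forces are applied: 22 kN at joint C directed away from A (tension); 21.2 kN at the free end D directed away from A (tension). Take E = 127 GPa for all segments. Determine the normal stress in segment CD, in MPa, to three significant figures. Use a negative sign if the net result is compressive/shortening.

Internal axial forces (sectioning from the free end, tension +): N_CD = 21.2 kN, N_BC = 43.2 kN, N_AB = 43.2 kN.
A_CD = 1414 mm².
σ_CD = N_CD/A_CD = 21200/1414 = 15 MPa.

15.0 MPa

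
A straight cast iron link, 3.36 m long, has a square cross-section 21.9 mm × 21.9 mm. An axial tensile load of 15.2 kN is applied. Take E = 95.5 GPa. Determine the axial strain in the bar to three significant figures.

A = 479.6 mm².
σ = N/A = 31.69 MPa; ε = σ/E = 31.69/95500 = 3.319e-04.

3.32e-04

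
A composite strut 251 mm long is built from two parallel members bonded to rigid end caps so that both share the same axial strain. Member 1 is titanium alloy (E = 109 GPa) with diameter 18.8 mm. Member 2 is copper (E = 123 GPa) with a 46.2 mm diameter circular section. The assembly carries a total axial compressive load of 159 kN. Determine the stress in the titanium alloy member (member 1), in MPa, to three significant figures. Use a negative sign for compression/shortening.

-73.3 MPa

A_1 = 277.6 mm².
A_2 = 1676 mm².
Equal strain + equilibrium ⇒ each member carries load in proportion to AE: A₁E₁ = 30260000 N, A₂E₂ = 206200000 N, ΣAE = 236500000 N.
σ₁ = P·E₁/ΣAE = -159000·109000/236500000 = -73.3 MPa.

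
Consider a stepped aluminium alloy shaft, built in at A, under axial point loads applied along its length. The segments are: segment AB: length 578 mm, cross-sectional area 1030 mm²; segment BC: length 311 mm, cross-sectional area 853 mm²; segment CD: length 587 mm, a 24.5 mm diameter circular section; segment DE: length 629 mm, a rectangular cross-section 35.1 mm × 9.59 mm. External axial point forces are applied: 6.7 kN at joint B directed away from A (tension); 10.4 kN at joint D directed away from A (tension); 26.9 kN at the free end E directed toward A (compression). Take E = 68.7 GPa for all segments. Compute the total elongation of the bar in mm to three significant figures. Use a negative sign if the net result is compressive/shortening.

-1.20 mm

Internal axial forces (sectioning from the free end, tension +): N_DE = -26.9 kN, N_CD = -16.5 kN, N_BC = -16.5 kN, N_AB = -9.8 kN.
A_CD = 471.4 mm².
A_DE = 336.6 mm².
δ_AB = -9800·578/(1030·68700) = -0.08005 mm
δ_BC = -16500·311/(853·68700) = -0.08757 mm
δ_CD = -16500·587/(471.4·68700) = -0.299 mm
δ_DE = -26900·629/(336.6·68700) = -0.7317 mm
δ = Σδ_i = -1.198 mm.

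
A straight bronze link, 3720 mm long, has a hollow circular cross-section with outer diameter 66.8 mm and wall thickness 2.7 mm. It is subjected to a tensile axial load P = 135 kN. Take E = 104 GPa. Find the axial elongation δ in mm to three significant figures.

8.88 mm

A = 543.7 mm².
δ_mech = NL/(AE) = 135000·3720/(543.7·104000) = 8.881 mm.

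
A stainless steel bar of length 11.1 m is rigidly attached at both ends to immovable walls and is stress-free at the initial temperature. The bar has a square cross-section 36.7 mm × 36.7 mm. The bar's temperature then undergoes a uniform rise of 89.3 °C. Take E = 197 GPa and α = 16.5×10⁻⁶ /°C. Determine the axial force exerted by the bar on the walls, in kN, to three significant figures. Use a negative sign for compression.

-391 kN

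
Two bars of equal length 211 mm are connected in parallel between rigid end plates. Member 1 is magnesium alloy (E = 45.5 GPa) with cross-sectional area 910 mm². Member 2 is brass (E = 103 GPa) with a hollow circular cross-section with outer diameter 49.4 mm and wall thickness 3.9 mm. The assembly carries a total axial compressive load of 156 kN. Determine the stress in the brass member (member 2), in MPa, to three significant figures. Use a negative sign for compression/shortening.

A_2 = 557.5 mm².
Equal strain + equilibrium ⇒ each member carries load in proportion to AE: A₁E₁ = 41400000 N, A₂E₂ = 57420000 N, ΣAE = 98820000 N.
σ₂ = P·E₂/ΣAE = -156000·103000/98820000 = -162.6 MPa.

-163 MPa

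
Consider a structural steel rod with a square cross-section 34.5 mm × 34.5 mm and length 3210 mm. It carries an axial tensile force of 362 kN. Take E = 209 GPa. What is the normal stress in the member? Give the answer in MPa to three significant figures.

A = 1190 mm².
σ = N/A = 362000/1190 = 304.1 MPa.

304 MPa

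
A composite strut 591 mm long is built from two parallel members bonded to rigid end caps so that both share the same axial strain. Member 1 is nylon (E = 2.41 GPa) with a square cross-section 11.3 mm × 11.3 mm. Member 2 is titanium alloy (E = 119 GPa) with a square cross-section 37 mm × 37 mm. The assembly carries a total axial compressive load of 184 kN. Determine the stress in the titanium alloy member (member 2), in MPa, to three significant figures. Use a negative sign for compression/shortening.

A_1 = 127.7 mm².
A_2 = 1369 mm².
Equal strain + equilibrium ⇒ each member carries load in proportion to AE: A₁E₁ = 307700 N, A₂E₂ = 162900000 N, ΣAE = 163200000 N.
σ₂ = P·E₂/ΣAE = -184000·119000/163200000 = -134.2 MPa.

-134 MPa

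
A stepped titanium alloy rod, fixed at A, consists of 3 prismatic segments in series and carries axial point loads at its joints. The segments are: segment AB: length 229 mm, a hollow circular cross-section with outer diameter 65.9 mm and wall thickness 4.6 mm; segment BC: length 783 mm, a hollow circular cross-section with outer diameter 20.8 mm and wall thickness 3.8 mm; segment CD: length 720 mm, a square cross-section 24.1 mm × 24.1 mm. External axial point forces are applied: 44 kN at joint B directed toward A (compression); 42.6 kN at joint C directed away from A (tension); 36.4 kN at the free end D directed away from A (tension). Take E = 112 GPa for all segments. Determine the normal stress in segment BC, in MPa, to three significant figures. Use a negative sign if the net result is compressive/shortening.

Internal axial forces (sectioning from the free end, tension +): N_CD = 36.4 kN, N_BC = 79 kN, N_AB = 35 kN.
A_BC = 202.9 mm².
σ_BC = N_BC/A_BC = 79000/202.9 = 389.3 MPa.

389 MPa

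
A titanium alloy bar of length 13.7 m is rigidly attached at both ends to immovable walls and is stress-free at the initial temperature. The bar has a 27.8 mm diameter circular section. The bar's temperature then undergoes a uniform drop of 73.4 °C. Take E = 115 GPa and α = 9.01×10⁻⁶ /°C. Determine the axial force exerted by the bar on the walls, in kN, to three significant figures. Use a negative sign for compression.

Free thermal expansion αLΔT = 9.01e-6 · 13700 · -73.4 = -9.06 mm.
The walls impose strain ε = −(-9.06)/13700 = 6.6133e-04; σ = Eε = 115000 · 6.6133e-04 = 76.05 MPa.
Wall reaction R = σ·A = 76.05·607 = 46160 N = 46.16 kN.

46.2 kN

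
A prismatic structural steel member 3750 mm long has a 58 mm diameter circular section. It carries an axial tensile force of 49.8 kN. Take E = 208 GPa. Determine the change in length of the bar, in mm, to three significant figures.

A = 2642 mm².
δ_mech = NL/(AE) = 49800·3750/(2642·208000) = 0.3398 mm.

0.340 mm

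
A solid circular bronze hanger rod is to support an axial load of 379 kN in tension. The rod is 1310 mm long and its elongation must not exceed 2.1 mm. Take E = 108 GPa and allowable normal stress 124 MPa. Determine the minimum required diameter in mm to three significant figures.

62.4 mm

Required area A ≥ P/σ_allow = 379000/124 = 3056 mm².
For a solid circular section, d ≥ √(4A/π) = 62.38 mm.
Elongation limit: A ≥ PL/(Eδ_allow) = 379000·1310/(108000·2.1) = 2189 mm² ⇒ d ≥ 52.79 mm.
The stress limit governs.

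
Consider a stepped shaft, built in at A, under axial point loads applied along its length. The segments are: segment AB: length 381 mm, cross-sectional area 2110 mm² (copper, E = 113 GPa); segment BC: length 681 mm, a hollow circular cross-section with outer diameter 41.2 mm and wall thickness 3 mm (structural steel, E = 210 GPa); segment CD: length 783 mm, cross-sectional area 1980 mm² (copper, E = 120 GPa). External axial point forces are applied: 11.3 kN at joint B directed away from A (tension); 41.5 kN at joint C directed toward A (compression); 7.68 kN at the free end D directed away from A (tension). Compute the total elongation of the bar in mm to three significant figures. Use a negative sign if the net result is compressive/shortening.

-0.315 mm

Internal axial forces (sectioning from the free end, tension +): N_CD = 7.68 kN, N_BC = -33.82 kN, N_AB = -22.52 kN.
A_BC = 360 mm².
δ_AB = -22520·381/(2110·113000) = -0.03599 mm
δ_BC = -33820·681/(360·210000) = -0.3046 mm
δ_CD = 7680·783/(1980·120000) = 0.02531 mm
δ = Σδ_i = -0.3153 mm.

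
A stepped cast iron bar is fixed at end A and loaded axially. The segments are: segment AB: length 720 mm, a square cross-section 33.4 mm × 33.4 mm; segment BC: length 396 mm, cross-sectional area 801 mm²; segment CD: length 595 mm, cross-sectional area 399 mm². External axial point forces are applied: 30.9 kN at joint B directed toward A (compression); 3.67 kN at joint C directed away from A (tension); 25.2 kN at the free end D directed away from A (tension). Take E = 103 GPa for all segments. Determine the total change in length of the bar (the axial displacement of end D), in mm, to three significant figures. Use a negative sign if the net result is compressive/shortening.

Internal axial forces (sectioning from the free end, tension +): N_CD = 25.2 kN, N_BC = 28.87 kN, N_AB = -2.03 kN.
A_AB = 1116 mm².
δ_AB = -2030·720/(1116·103000) = -0.01272 mm
δ_BC = 28870·396/(801·103000) = 0.1386 mm
δ_CD = 25200·595/(399·103000) = 0.3648 mm
δ = Σδ_i = 0.4907 mm.

0.491 mm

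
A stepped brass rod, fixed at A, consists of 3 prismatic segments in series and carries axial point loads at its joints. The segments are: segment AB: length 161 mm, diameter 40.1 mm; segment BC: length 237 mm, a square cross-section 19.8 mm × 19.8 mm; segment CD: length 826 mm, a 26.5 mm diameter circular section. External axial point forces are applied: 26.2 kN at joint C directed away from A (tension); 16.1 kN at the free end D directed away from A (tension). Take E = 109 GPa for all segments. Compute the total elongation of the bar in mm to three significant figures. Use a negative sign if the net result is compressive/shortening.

Internal axial forces (sectioning from the free end, tension +): N_CD = 16.1 kN, N_BC = 42.3 kN, N_AB = 42.3 kN.
A_AB = 1263 mm².
A_BC = 392 mm².
A_CD = 551.5 mm².
δ_AB = 42300·161/(1263·109000) = 0.04947 mm
δ_BC = 42300·237/(392·109000) = 0.2346 mm
δ_CD = 16100·826/(551.5·109000) = 0.2212 mm
δ = Σδ_i = 0.5053 mm.

0.505 mm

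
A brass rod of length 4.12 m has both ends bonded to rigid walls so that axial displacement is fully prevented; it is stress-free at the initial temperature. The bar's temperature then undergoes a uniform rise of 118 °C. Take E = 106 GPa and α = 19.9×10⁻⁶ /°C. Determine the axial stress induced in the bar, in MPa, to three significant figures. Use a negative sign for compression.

Free thermal expansion αLΔT = 19.9e-6 · 4120 · 118 = 9.675 mm.
The walls impose strain ε = −(9.675)/4120 = -2.3482e-03; σ = Eε = 106000 · -2.3482e-03 = -248.9 MPa.

-249 MPa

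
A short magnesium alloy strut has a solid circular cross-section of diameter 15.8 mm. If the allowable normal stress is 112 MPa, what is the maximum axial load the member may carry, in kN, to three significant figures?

A = 196.1 mm².
P_max = σ_allow · A = 112 · 196.1 = 21960 N = 21.96 kN.

22.0 kN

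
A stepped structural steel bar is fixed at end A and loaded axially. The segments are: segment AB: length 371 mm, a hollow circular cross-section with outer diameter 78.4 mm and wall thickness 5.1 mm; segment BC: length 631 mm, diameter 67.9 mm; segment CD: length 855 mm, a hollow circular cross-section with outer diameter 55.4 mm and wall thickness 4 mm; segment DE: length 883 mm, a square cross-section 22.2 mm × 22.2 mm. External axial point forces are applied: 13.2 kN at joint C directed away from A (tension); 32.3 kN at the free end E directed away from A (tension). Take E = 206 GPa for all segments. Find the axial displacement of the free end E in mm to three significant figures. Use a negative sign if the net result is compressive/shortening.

Internal axial forces (sectioning from the free end, tension +): N_DE = 32.3 kN, N_CD = 32.3 kN, N_BC = 45.5 kN, N_AB = 45.5 kN.
A_AB = 1174 mm².
A_BC = 3621 mm².
A_CD = 645.9 mm².
A_DE = 492.8 mm².
δ_AB = 45500·371/(1174·206000) = 0.06977 mm
δ_BC = 45500·631/(3621·206000) = 0.03849 mm
δ_CD = 32300·855/(645.9·206000) = 0.2076 mm
δ_DE = 32300·883/(492.8·206000) = 0.2809 mm
δ = Σδ_i = 0.5967 mm.

0.597 mm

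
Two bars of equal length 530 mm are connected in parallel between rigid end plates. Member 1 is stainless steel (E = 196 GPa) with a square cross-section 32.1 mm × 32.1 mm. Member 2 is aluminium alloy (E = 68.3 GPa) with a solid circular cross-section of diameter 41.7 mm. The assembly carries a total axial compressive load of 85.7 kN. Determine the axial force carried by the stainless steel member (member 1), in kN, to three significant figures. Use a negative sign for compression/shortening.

A_1 = 1030 mm².
A_2 = 1366 mm².
Equal strain + equilibrium ⇒ each member carries load in proportion to AE: A₁E₁ = 202000000 N, A₂E₂ = 93280000 N, ΣAE = 295200000 N.
F₁ = P·A₁E₁/ΣAE = -85700·202000000/295200000 = -58620 N.

-58.6 kN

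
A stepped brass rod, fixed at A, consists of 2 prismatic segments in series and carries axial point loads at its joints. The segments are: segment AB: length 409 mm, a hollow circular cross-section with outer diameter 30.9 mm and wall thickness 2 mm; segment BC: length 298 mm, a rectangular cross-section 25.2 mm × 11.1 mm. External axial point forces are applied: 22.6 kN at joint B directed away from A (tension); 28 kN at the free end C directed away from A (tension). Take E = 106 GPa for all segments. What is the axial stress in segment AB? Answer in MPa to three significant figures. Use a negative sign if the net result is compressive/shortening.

279 MPa

Internal axial forces (sectioning from the free end, tension +): N_BC = 28 kN, N_AB = 50.6 kN.
A_AB = 181.6 mm².
σ_AB = N_AB/A_AB = 50600/181.6 = 278.7 MPa.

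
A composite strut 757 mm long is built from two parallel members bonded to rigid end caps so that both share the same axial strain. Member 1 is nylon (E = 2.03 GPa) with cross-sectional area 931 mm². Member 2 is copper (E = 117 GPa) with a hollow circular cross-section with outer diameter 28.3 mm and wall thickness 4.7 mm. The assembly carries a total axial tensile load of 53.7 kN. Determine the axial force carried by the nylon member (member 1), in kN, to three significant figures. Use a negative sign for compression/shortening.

A_2 = 348.5 mm².
Equal strain + equilibrium ⇒ each member carries load in proportion to AE: A₁E₁ = 1890000 N, A₂E₂ = 40770000 N, ΣAE = 42660000 N.
F₁ = P·A₁E₁/ΣAE = 53700·1890000/42660000 = 2379 N.

2.38 kN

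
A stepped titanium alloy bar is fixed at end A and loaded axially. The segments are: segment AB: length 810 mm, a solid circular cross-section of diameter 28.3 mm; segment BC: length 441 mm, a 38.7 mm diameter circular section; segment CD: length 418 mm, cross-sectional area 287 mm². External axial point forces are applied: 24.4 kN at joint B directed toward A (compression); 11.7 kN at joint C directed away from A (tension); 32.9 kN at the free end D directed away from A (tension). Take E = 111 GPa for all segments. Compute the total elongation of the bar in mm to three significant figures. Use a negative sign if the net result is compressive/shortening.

0.817 mm

Internal axial forces (sectioning from the free end, tension +): N_CD = 32.9 kN, N_BC = 44.6 kN, N_AB = 20.2 kN.
A_AB = 629 mm².
A_BC = 1176 mm².
δ_AB = 20200·810/(629·111000) = 0.2343 mm
δ_BC = 44600·441/(1176·111000) = 0.1506 mm
δ_CD = 32900·418/(287·111000) = 0.4317 mm
δ = Σδ_i = 0.8167 mm.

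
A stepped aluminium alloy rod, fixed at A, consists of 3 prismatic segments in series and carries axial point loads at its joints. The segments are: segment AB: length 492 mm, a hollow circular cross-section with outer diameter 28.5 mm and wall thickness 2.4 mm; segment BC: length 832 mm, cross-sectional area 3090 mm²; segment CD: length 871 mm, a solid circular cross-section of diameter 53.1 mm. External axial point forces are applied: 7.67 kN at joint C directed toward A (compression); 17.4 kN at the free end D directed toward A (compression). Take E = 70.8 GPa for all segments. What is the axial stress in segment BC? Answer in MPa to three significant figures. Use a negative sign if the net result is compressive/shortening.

-8.11 MPa

Internal axial forces (sectioning from the free end, tension +): N_CD = -17.4 kN, N_BC = -25.07 kN, N_AB = -25.07 kN.
σ_BC = N_BC/A_BC = -25070/3090 = -8.113 MPa.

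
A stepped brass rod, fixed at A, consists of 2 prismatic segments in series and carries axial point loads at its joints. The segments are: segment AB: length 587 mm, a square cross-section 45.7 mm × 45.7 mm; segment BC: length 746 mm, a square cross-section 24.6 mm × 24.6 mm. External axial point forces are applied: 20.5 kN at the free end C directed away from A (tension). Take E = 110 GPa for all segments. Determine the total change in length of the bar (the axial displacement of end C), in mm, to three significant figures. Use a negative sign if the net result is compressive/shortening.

Internal axial forces (sectioning from the free end, tension +): N_BC = 20.5 kN, N_AB = 20.5 kN.
A_AB = 2088 mm².
A_BC = 605.2 mm².
δ_AB = 20500·587/(2088·110000) = 0.05238 mm
δ_BC = 20500·746/(605.2·110000) = 0.2297 mm
δ = Σδ_i = 0.2821 mm.

0.282 mm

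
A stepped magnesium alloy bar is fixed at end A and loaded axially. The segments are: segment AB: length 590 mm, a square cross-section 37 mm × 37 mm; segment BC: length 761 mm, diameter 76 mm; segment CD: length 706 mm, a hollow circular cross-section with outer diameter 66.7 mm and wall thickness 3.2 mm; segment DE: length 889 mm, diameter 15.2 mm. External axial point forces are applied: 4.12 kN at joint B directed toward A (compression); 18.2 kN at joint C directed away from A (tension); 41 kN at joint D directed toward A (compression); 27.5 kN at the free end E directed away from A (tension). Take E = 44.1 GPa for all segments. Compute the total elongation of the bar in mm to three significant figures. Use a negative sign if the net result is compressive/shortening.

2.74 mm

Internal axial forces (sectioning from the free end, tension +): N_DE = 27.5 kN, N_CD = -13.5 kN, N_BC = 4.7 kN, N_AB = 0.58 kN.
A_AB = 1369 mm².
A_BC = 4536 mm².
A_CD = 638.4 mm².
A_DE = 181.5 mm².
δ_AB = 580·590/(1369·44100) = 0.005668 mm
δ_BC = 4700·761/(4536·44100) = 0.01788 mm
δ_CD = -13500·706/(638.4·44100) = -0.3386 mm
δ_DE = 27500·889/(181.5·44100) = 3.055 mm
δ = Σδ_i = 2.74 mm.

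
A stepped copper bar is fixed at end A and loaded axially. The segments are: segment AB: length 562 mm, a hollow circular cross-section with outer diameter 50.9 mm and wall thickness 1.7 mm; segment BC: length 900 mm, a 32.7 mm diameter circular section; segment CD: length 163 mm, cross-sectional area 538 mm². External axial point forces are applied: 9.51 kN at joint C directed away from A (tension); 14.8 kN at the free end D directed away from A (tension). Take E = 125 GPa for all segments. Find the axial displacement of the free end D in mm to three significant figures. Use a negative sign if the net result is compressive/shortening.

0.660 mm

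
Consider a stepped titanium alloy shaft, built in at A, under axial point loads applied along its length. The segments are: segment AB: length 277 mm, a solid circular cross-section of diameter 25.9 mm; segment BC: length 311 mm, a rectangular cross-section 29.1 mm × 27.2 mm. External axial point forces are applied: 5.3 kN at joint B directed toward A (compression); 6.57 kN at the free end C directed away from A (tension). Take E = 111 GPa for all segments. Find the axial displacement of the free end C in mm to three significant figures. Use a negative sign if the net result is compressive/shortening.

0.0293 mm

Internal axial forces (sectioning from the free end, tension +): N_BC = 6.57 kN, N_AB = 1.27 kN.
A_AB = 526.9 mm².
A_BC = 791.5 mm².
δ_AB = 1270·277/(526.9·111000) = 0.006015 mm
δ_BC = 6570·311/(791.5·111000) = 0.02326 mm
δ = Σδ_i = 0.02927 mm.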